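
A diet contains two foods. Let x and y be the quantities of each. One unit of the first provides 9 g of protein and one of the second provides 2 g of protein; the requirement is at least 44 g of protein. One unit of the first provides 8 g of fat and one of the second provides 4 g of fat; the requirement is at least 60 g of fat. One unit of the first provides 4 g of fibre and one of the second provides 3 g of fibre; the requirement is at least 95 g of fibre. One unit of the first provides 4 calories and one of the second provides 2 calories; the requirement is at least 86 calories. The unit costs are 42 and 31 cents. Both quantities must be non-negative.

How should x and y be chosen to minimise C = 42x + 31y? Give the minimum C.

x = 17, y = 9, minimum C = 993

Feasible corners and C = 42x + 31y:
  (0, 43) → C = 1333
  (95/4, 0) → C = 1995/2
  (17, 9) → C = 993
The feasible region is unbounded (it extends along (0, 1), (1, 0)), but C strictly increases along every unbounded feasible direction, so there is no improving ray and the minimum is attained at a vertex.

At the optimal vertex, 4x + 3y = 95 and 4x + 2y = 86.
Solving simultaneously gives x = 17, y = 9.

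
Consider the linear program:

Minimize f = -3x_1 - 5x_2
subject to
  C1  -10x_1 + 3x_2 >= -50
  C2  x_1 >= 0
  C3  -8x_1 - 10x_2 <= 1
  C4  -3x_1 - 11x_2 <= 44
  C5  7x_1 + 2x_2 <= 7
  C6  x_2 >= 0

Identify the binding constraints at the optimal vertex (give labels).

C2 and C5

Corner points and f = -3x_1 - 5x_2:
  (0, 7/2) → f = -35/2
  (0, 0) → f = 0
  (1, 0) → f = -3

The minimum is at (0, 7/2). Substituting into each constraint, equality holds for C2 and C5; the remaining constraints have slack.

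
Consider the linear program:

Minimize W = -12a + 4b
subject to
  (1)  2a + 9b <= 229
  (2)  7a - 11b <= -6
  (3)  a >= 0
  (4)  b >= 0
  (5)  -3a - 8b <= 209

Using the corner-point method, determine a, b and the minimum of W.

Feasible corners and W = -12a + 4b:
  (29, 19) → W = -272
  (0, 229/9) → W = 916/9
  (0, 6/11) → W = 24/11

The optimum lies where 2a + 9b = 229 and 7a - 11b = -6.
Solving simultaneously gives a = 29, b = 19.

a = 29, b = 19, minimum W = -272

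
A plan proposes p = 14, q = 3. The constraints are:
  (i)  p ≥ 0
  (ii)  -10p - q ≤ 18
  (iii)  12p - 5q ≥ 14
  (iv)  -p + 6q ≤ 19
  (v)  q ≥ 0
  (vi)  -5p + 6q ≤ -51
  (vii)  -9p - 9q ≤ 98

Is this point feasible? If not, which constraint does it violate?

(i): 14 ≥ 0 ✓
(ii): -143 ≤ 18 ✓
(iii): 153 ≥ 14 ✓
(iv): 4 ≤ 19 ✓
(v): 3 ≥ 0 ✓
(vi): -52 ≤ -51 ✓
(vii): -153 ≤ 98 ✓

feasible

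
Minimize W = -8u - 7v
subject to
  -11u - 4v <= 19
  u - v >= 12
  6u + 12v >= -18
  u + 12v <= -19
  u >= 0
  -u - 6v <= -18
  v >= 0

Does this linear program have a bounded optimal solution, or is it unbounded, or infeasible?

infeasible

The boundaries u - v = 12 and -u - 6v = -18 meet at (90/7, 6/7), but that point violates u + 12v ≤ -19. Every candidate vertex is excluded by some other constraint, so the feasible region is empty.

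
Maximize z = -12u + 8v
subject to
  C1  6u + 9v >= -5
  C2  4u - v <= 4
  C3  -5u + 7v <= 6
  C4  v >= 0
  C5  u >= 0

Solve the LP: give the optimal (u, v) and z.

Vertices and z = -12u + 8v:
  (34/23, 44/23) → z = -56/23
  (1, 0) → z = -12
  (0, 6/7) → z = 48/7
  (0, 0) → z = 0

u = 0, v = 6/7, maximum z = 48/7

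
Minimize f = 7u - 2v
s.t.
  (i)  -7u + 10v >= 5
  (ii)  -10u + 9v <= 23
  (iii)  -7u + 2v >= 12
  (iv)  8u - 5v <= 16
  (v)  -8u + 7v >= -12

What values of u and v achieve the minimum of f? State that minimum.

u = -5, v = -3, minimum f = -29

Vertices and f = 7u - 2v:
  (-5, -3) → f = -29
  (-55/28, -7/8) → f = -12
  (-62/43, 41/43) → f = -12

At the optimal vertex, -7u + 10v = 5 and -10u + 9v = 23.
Solving simultaneously gives u = -5, v = -3.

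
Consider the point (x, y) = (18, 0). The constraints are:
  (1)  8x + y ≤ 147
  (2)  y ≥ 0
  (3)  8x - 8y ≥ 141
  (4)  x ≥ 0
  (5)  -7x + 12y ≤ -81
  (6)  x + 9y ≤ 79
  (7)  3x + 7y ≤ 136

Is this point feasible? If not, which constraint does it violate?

feasible

(1): 144 ≤ 147 ✓
(2): 0 ≥ 0 ✓
(3): 144 ≥ 141 ✓
(4): 18 ≥ 0 ✓
(5): -126 ≤ -81 ✓
(6): 18 ≤ 79 ✓
(7): 54 ≤ 136 ✓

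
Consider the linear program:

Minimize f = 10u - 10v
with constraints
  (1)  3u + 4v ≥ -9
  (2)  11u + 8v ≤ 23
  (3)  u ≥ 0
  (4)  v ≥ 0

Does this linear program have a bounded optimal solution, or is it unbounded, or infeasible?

Corner points and f = 10u - 10v:
  (0, 23/8) → f = -115/4
  (23/11, 0) → f = 230/11
  (0, 0) → f = 0
The feasible region has finitely many vertices and no improving ray; the minimum is -115/4 at (0, 23/8).

bounded optimum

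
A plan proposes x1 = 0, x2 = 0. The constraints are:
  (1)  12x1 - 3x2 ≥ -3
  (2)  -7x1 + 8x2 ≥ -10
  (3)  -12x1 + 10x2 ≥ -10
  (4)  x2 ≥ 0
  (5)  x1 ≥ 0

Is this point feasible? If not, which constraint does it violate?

(1): 0 ≥ -3 ✓
(2): 0 ≥ -10 ✓
(3): 0 ≥ -10 ✓
(4): 0 ≥ 0 ✓
(5): 0 ≥ 0 ✓

feasible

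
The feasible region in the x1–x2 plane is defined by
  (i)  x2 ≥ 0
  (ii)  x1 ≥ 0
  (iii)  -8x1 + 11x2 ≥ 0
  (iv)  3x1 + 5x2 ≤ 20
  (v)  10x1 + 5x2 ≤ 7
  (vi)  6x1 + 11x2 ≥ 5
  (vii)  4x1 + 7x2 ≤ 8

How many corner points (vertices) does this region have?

5

Pairwise boundary intersections that survive every other constraint:
  (0, 5/11)
  (0, 8/7)
  (77/150, 28/75)
  (5/14, 20/77)
  (9/50, 26/25)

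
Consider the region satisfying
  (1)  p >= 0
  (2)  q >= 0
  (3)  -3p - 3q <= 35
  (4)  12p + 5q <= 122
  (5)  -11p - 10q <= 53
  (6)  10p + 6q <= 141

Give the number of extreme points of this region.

Pairwise boundary intersections that survive every other constraint:
  (0, 0)
  (0, 47/2)
  (61/6, 0)
  (27/22, 236/11)

4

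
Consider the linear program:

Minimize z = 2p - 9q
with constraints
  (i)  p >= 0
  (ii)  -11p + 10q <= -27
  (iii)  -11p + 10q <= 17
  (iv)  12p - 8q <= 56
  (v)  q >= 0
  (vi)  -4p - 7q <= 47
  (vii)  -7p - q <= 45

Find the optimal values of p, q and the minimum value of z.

Extreme points and z = 2p - 9q:
  (43/4, 73/8) → z = -485/8
  (27/11, 0) → z = 54/11
  (14/3, 0) → z = 28/3

p = 43/4, q = 73/8, minimum z = -485/8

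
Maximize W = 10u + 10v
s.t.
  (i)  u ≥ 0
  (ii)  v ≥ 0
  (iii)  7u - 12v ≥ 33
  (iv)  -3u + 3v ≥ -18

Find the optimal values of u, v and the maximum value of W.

u = 39/5, v = 9/5, maximum W = 96

Extreme points and W = 10u + 10v:
  (33/7, 0) → W = 330/7
  (6, 0) → W = 60
  (39/5, 9/5) → W = 96

The binding constraints are 7u - 12v = 33 and -3u + 3v = -18.
Solving simultaneously gives u = 39/5, v = 9/5.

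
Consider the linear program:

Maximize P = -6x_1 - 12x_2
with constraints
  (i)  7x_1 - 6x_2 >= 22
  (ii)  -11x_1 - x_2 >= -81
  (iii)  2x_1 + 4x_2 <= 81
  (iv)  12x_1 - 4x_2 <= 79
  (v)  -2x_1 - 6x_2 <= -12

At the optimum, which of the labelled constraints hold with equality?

(i) and (v)

Vertices and P = -6x_1 - 12x_2:
  (508/73, 325/73) → P = -6948/73
  (34/9, 20/27) → P = -284/9
  (403/56, 103/56) → P = -261/4
  (261/40, -7/40) → P = -741/20

The maximum is at (34/9, 20/27). Substituting into each constraint, equality holds for (i) and (v); the remaining constraints have slack.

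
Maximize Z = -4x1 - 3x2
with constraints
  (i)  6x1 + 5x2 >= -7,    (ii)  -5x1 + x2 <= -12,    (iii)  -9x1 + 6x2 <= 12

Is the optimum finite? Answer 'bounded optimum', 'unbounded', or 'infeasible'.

bounded optimum

Feasible corners and Z = -4x1 - 3x2:
  (53/31, -107/31) → Z = 109/31
  (4, 8) → Z = -40
The feasible region has finitely many vertices and no improving ray; the maximum is 109/31 at (53/31, -107/31).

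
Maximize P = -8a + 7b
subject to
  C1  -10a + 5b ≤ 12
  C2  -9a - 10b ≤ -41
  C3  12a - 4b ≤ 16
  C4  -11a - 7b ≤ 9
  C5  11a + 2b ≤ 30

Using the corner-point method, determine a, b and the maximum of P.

Vertices and P = -8a + 7b:
  (17/29, 518/145) → P = 2946/145
  (42/25, 144/25) → P = 672/25
  (27/13, 29/13) → P = -1
  (38/17, 46/17) → P = 18/17

The optimum lies where -10a + 5b = 12 and 11a + 2b = 30.
Solving simultaneously gives a = 42/25, b = 144/25.

a = 42/25, b = 144/25, maximum P = 672/25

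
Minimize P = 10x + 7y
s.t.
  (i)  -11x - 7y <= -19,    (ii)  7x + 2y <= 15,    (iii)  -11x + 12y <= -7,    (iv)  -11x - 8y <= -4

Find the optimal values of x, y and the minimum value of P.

Corner points and P = 10x + 7y:
  (67/27, -32/27) → P = 446/27
  (277/209, 12/19) → P = 3694/209
  (97/53, 58/53) → P = 1376/53

The optimum lies where -11x - 7y = -19 and 7x + 2y = 15.
Solving simultaneously gives x = 67/27, y = -32/27.

x = 67/27, y = -32/27, minimum P = 446/27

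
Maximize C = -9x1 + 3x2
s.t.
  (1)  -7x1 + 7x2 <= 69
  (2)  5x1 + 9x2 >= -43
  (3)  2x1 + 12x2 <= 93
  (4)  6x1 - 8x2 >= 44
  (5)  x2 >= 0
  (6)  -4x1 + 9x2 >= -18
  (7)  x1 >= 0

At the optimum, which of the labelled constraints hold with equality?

(4) and (6)

Feasible corners and C = -9x1 + 3x2:
  (159/11, 235/44) → C = -5019/44
  (351/22, 56/11) → C = -2823/22
  (126/11, 34/11) → C = -1032/11

The maximum is at (126/11, 34/11). Substituting into each constraint, equality holds for (4) and (6); the remaining constraints have slack.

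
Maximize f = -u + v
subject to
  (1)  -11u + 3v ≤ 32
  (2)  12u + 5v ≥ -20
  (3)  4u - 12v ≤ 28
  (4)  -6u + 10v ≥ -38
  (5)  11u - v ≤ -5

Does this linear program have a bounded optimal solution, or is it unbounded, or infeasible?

bounded optimum

Extreme points and f = -u + v:
  (-220/91, 164/91) → f = 384/91
  (17/22, 27/2) → f = 140/11
  (-45/67, -160/67) → f = -115/67
The feasible region has finitely many vertices and no improving ray; the maximum is 140/11 at (17/22, 27/2).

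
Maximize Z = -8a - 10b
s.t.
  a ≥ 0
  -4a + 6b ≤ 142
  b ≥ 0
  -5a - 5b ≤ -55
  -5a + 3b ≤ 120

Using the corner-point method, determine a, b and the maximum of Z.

Feasible corners and Z = -8a - 10b:
  (0, 71/3) → Z = -710/3
  (0, 11) → Z = -110
  (11, 0) → Z = -88
The feasible region is unbounded (it extends along (3, 2), (1, 0)), but Z strictly decreases along every unbounded feasible direction, so there is no improving ray and the maximum is attained at a vertex.

a = 11, b = 0, maximum Z = -88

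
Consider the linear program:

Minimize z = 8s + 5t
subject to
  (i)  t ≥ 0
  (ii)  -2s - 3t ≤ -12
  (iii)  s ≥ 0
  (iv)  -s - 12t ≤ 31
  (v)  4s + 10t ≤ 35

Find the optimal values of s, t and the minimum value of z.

Corner points and z = 8s + 5t:
  (6, 0) → z = 48
  (35/4, 0) → z = 70
  (15/8, 11/4) → z = 115/4

The optimum lies where -2s - 3t = -12 and 4s + 10t = 35.
Solving simultaneously gives s = 15/8, t = 11/4.

s = 15/8, t = 11/4, minimum z = 115/4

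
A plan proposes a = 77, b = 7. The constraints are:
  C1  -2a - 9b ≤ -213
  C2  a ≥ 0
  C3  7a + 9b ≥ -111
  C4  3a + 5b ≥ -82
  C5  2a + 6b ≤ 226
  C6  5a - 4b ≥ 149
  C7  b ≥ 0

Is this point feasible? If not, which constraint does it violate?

C1: -217 ≤ -213 ✓
C2: 77 ≥ 0 ✓
C3: 602 ≥ -111 ✓
C4: 266 ≥ -82 ✓
C5: 196 ≤ 226 ✓
C6: 357 ≥ 149 ✓
C7: 7 ≥ 0 ✓

feasible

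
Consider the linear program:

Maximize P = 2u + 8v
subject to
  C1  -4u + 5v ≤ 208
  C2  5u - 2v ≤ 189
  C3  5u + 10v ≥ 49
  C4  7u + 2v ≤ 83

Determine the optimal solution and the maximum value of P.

Extreme points and P = 2u + 8v:
  (-367/13, 1236/65) → P = 6218/65
  (-1/43, 1788/43) → P = 14302/43
  (61/5, -6/5) → P = 74/5

u = -1/43, v = 1788/43, maximum P = 14302/43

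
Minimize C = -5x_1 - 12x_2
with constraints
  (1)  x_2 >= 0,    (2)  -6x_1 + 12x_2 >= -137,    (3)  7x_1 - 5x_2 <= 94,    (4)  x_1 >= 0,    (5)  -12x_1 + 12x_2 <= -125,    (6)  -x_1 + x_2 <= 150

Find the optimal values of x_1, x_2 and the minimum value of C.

Corner points and C = -5x_1 - 12x_2:
  (94/7, 0) → C = -470/7
  (125/12, 0) → C = -625/12
  (503/24, 253/24) → C = -5551/24

The binding constraints are 7x_1 - 5x_2 = 94 and -12x_1 + 12x_2 = -125.
Solving simultaneously gives x_1 = 503/24, x_2 = 253/24.

x_1 = 503/24, x_2 = 253/24, minimum C = -5551/24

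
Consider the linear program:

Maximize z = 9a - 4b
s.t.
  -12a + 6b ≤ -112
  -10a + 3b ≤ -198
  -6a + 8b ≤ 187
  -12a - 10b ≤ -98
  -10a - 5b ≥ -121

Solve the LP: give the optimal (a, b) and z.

a = 18, b = -59/5, maximum z = 1046/5

Vertices and z = 9a - 4b:
  (1137/68, -349/34) → z = 13025/68
  (1353/80, -77/8) → z = 15257/80
  (18, -59/5) → z = 1046/5

The optimum lies where -12a - 10b = -98 and -10a - 5b = -121.
Solving simultaneously gives a = 18, b = -59/5.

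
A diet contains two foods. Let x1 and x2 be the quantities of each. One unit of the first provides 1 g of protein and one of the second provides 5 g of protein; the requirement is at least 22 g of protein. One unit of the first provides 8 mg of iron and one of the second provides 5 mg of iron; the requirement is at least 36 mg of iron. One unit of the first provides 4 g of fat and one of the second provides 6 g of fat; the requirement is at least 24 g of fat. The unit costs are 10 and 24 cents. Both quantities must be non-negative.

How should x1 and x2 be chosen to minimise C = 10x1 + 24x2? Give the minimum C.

Feasible corners and C = 10x1 + 24x2:
  (0, 36/5) → C = 864/5
  (22, 0) → C = 220
  (2, 4) → C = 116
The feasible region is unbounded (it extends along (0, 1), (1, 0)), but C strictly increases along every unbounded feasible direction, so there is no improving ray and the minimum is attained at a vertex.

x1 = 2, x2 = 4, minimum C = 116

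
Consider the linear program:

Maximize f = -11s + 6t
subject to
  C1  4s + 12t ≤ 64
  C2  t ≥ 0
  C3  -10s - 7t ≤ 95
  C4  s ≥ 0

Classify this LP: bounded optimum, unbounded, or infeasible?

Vertices and f = -11s + 6t:
  (16, 0) → f = -176
  (0, 16/3) → f = 32
  (0, 0) → f = 0
The feasible region has finitely many vertices and no improving ray; the maximum is 32 at (0, 16/3).

bounded optimum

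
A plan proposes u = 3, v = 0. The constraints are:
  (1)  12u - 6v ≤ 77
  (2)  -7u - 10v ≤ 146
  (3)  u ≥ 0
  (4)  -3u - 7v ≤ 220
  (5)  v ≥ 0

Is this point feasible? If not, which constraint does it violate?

feasible

(1): 36 ≤ 77 ✓
(2): -21 ≤ 146 ✓
(3): 3 ≥ 0 ✓
(4): -9 ≤ 220 ✓
(5): 0 ≥ 0 ✓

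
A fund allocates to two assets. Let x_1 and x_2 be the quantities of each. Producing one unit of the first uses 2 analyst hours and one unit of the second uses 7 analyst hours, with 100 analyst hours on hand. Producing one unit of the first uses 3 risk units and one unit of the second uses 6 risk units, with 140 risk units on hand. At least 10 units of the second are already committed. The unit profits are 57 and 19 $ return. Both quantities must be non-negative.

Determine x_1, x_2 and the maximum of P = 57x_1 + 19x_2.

Extreme points and P = 57x_1 + 19x_2:
  (0, 100/7) → P = 1900/7
  (0, 10) → P = 190
  (15, 10) → P = 1045

The optimum lies where 2x_1 + 7x_2 = 100 and x_2 = 10.
Solving simultaneously gives x_1 = 15, x_2 = 10.

x_1 = 15, x_2 = 10, maximum P = 1045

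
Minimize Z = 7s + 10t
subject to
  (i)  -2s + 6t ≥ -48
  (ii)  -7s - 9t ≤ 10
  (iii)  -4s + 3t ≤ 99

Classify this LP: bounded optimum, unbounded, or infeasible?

bounded optimum

Feasible corners and Z = 7s + 10t:
  (31/5, -89/15) → Z = -239/15
  (-307/19, 653/57) → Z = 83/57
The feasible region has finitely many vertices and no improving ray; the minimum is -239/15 at (31/5, -89/15).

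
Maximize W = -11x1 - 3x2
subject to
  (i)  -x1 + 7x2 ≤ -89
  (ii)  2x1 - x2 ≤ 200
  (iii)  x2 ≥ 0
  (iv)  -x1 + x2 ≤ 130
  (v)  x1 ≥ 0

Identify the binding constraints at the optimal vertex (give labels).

(i) and (iii)

Extreme points and W = -11x1 - 3x2:
  (1311/13, 22/13) → W = -14487/13
  (89, 0) → W = -979
  (100, 0) → W = -1100

The maximum is at (89, 0). Substituting into each constraint, equality holds for (i) and (iii); the remaining constraints have slack.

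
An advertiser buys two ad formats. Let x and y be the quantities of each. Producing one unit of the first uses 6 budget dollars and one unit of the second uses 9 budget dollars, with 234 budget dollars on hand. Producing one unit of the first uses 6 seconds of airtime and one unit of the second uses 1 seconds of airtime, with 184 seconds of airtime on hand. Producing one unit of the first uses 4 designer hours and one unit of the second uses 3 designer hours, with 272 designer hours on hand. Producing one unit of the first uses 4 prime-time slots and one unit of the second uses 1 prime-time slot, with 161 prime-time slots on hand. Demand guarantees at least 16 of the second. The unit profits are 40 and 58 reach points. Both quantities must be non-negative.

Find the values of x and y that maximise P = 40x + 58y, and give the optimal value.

The optimum lies where 6x + 9y = 234 and y = 16.
Solving simultaneously gives x = 15, y = 16.

x = 15, y = 16, maximum P = 1528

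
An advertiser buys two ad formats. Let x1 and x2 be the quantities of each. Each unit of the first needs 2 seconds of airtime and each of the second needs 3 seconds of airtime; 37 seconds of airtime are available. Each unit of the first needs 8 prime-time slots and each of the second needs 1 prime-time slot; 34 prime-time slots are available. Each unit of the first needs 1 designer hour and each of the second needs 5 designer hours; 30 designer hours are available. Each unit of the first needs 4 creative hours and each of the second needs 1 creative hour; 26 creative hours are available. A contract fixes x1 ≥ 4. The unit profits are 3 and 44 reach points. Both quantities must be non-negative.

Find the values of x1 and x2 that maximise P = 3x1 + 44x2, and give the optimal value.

x1 = 4, x2 = 2, maximum P = 100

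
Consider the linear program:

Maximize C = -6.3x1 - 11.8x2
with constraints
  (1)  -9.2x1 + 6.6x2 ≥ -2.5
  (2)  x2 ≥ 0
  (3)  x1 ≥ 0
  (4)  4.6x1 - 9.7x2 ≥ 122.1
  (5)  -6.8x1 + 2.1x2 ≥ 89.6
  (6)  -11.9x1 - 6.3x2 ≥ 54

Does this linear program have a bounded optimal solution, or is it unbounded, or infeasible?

infeasible

The boundaries -6.8x1 + 2.1x2 = 89.6 and -11.9x1 - 6.3x2 = 54 meet at (-3228/323, 4112/399), but that point violates x1 ≥ 0. Every candidate vertex is excluded by some other constraint, so the feasible region is empty.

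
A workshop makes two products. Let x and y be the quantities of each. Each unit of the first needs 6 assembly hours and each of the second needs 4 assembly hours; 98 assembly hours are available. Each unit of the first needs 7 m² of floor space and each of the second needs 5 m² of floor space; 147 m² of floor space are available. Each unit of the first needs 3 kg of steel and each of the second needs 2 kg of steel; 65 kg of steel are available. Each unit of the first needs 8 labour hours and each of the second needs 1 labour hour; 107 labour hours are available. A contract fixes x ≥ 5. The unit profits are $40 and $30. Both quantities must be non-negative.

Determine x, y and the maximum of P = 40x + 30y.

Vertices and P = 40x + 30y:
  (107/8, 0) → P = 535
  (5, 0) → P = 200
  (165/13, 71/13) → P = 8730/13
  (5, 17) → P = 710

At the optimal vertex, 6x + 4y = 98 and x = 5.
Solving simultaneously gives x = 5, y = 17.

x = 5, y = 17, maximum P = 710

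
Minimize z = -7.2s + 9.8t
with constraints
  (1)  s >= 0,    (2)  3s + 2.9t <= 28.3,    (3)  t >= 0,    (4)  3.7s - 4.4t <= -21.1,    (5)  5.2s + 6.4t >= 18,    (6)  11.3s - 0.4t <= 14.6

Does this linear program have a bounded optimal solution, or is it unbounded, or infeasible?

bounded optimum

Corner points and z = -7.2s + 9.8t:
  (0, 283/29) → z = 13867/145
  (0, 211/44) → z = 10339/220
  (5366/3397, 27599/3397) → z = 231835/3397
  (1817/1206, 29245/4824) → z = 1171357/24120
The feasible region has finitely many vertices and no improving ray; the minimum is 10339/220 at (0, 211/44).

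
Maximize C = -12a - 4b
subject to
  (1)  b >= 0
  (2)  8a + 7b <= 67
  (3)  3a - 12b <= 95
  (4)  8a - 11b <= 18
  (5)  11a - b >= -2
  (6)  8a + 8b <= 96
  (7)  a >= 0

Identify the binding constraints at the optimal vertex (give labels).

(1) and (7)

Extreme points and C = -12a - 4b:
  (9/4, 0) → C = -27
  (0, 0) → C = 0
  (863/144, 49/18) → C = -2981/36
  (53/85, 753/85) → C = -3648/85
  (0, 2) → C = -8

The maximum is at (0, 0). Substituting into each constraint, equality holds for (1) and (7); the remaining constraints have slack.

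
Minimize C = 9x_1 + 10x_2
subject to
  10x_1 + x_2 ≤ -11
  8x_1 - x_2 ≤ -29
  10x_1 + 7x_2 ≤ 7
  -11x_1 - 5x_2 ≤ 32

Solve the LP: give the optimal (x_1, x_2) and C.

x_1 = -59/17, x_2 = 21/17, minimum C = -321/17

Vertices and C = 9x_1 + 10x_2:
  (-98/33, 173/33) → C = 848/33
  (-59/17, 21/17) → C = -321/17
  (-259/27, 397/27) → C = 1639/27

The binding constraints are 8x_1 - x_2 = -29 and -11x_1 - 5x_2 = 32.
Solving simultaneously gives x_1 = -59/17, x_2 = 21/17.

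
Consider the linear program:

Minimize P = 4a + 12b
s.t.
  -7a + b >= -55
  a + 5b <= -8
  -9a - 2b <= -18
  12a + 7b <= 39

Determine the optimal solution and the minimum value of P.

a = 128/23, b = -369/23, minimum P = -3916/23

Feasible corners and P = 4a + 12b:
  (128/23, -369/23) → P = -3916/23
  (424/61, -387/61) → P = -2948/61
  (106/43, -90/43) → P = -656/43
  (251/53, -135/53) → P = -616/53

The optimum lies where -7a + b = -55 and -9a - 2b = -18.
Solving simultaneously gives a = 128/23, b = -369/23.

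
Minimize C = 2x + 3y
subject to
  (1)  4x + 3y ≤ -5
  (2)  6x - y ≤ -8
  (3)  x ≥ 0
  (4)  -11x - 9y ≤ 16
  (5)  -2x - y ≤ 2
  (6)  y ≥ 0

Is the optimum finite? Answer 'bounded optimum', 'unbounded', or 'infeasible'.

infeasible

The boundaries 6x - y = -8 and x = 0 meet at (0, 8), but that point violates 4x + 3y ≤ -5. Every candidate vertex is excluded by some other constraint, so the feasible region is empty.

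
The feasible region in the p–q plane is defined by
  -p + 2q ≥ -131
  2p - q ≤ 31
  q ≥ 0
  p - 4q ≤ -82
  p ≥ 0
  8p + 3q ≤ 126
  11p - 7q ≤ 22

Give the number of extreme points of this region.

3

The feasible vertices (each the meet of two boundaries and inside every other half-plane) are:
  (0, 41/2)
  (258/35, 782/35)
  (0, 42)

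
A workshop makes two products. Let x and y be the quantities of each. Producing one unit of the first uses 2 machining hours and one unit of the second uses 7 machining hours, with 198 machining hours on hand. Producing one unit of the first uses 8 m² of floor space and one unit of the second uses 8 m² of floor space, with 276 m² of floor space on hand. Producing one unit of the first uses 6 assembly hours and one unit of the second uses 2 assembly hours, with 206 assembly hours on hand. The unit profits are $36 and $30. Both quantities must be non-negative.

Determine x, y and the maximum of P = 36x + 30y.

Extreme points and P = 36x + 30y:
  (0, 0) → P = 0
  (0, 198/7) → P = 5940/7
  (103/3, 0) → P = 1236
  (87/10, 129/5) → P = 5436/5
  (137/4, 1/4) → P = 2481/2

The binding constraints are 8x + 8y = 276 and 6x + 2y = 206.
Solving simultaneously gives x = 137/4, y = 1/4.

x = 137/4, y = 1/4, maximum P = 2481/2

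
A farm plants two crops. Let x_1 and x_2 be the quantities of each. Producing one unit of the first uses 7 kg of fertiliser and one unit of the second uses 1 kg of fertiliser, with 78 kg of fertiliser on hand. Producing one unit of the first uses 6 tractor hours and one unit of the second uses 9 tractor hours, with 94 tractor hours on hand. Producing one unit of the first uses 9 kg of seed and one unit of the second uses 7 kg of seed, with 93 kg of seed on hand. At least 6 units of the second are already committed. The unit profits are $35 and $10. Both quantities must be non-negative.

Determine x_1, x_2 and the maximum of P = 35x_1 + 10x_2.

x_1 = 17/3, x_2 = 6, maximum P = 775/3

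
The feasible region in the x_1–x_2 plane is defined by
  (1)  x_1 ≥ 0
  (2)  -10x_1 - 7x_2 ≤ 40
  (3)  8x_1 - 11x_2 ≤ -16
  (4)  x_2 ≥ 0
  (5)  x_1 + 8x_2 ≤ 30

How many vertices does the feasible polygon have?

3

Of the 10 pairwise boundary intersections, those satisfying every inequality are:
  (0, 16/11)
  (0, 15/4)
  (202/75, 256/75)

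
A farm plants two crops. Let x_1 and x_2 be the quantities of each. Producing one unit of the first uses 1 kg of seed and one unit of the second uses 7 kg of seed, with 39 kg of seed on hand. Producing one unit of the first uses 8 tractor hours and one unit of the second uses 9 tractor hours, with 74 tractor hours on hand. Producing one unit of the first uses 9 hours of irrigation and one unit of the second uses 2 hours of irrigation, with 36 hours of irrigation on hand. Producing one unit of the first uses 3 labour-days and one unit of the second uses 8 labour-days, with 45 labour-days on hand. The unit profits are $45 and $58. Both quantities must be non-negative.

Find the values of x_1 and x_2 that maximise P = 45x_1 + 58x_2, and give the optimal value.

Corner points and P = 45x_1 + 58x_2:
  (0, 0) → P = 0
  (0, 39/7) → P = 2262/7
  (4, 0) → P = 180
  (3/13, 72/13) → P = 4311/13
  (3, 9/2) → P = 396

At the optimal vertex, 9x_1 + 2x_2 = 36 and 3x_1 + 8x_2 = 45.
Solving simultaneously gives x_1 = 3, x_2 = 9/2.

x_1 = 3, x_2 = 9/2, maximum P = 396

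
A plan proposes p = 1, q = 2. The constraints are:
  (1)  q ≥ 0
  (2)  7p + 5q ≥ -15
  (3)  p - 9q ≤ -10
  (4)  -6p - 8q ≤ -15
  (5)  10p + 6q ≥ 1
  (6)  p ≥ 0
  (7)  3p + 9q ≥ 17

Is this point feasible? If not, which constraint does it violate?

feasible

(1): 2 ≥ 0 ✓
(2): 17 ≥ -15 ✓
(3): -17 ≤ -10 ✓
(4): -22 ≤ -15 ✓
(5): 22 ≥ 1 ✓
(6): 1 ≥ 0 ✓
(7): 21 ≥ 17 ✓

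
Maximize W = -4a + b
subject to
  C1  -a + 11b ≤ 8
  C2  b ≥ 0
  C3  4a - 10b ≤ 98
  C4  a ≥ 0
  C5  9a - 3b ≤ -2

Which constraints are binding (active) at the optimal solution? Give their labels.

C1 and C4

Extreme points and W = -4a + b:
  (0, 8/11) → W = 8/11
  (1/48, 35/48) → W = 31/48
  (0, 2/3) → W = 2/3

The maximum is at (0, 8/11). Substituting into each constraint, equality holds for C1 and C4; the remaining constraints have slack.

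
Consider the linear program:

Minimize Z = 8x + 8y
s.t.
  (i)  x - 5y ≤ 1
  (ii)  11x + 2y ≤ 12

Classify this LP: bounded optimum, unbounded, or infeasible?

From the feasible point (62/57, 1/57), moving in the direction (-5, -1) keeps every constraint satisfied while Z decreases without bound.

unbounded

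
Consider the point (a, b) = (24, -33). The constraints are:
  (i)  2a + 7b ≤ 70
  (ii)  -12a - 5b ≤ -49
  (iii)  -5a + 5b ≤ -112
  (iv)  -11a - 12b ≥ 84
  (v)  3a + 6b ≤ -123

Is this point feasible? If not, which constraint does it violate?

(i): -183 ≤ 70 ✓
(ii): -123 ≤ -49 ✓
(iii): -285 ≤ -112 ✓
(iv): 132 ≥ 84 ✓
(v): -126 ≤ -123 ✓

feasible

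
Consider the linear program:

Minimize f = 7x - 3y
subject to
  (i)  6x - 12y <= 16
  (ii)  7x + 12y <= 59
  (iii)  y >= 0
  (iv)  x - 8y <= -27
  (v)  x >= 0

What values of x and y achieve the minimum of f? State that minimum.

Feasible corners and f = 7x - 3y:
  (37/17, 62/17) → f = 73/17
  (0, 59/12) → f = -59/4
  (0, 27/8) → f = -81/8

The optimum lies where 7x + 12y = 59 and x = 0.
Solving simultaneously gives x = 0, y = 59/12.

x = 0, y = 59/12, minimum f = -59/4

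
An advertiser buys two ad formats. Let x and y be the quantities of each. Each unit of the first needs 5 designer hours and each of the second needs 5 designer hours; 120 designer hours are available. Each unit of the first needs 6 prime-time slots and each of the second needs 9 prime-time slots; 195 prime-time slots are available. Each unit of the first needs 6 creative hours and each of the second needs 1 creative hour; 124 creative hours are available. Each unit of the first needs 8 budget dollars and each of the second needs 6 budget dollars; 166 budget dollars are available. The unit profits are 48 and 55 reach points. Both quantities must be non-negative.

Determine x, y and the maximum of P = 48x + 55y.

x = 7, y = 17, maximum P = 1271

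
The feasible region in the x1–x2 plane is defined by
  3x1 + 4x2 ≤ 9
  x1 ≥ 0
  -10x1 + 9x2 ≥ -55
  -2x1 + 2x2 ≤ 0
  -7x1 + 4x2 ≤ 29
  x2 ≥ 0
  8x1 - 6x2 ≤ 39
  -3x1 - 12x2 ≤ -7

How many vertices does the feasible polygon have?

Pairwise boundary intersections that survive every other constraint:
  (9/7, 9/7)
  (3, 0)
  (7/15, 7/15)
  (7/3, 0)

4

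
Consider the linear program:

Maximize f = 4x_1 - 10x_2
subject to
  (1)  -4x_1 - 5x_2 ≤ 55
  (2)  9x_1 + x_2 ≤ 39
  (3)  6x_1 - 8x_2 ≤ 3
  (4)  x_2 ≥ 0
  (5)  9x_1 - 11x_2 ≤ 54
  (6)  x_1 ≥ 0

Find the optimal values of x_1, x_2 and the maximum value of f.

Corner points and f = 4x_1 - 10x_2:
  (105/26, 69/26) → f = -135/13
  (0, 39) → f = -390
  (1/2, 0) → f = 2
  (0, 0) → f = 0

At the optimal vertex, 6x_1 - 8x_2 = 3 and x_2 = 0.
Solving simultaneously gives x_1 = 1/2, x_2 = 0.

x_1 = 1/2, x_2 = 0, maximum f = 2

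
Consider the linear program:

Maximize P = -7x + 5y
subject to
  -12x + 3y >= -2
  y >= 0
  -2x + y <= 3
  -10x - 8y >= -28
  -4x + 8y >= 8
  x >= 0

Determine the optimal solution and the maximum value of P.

x = 2/13, y = 43/13, maximum P = 201/13

Extreme points and P = -7x + 5y:
  (50/63, 158/63) → P = 440/63
  (10/21, 26/21) → P = 20/7
  (2/13, 43/13) → P = 201/13
  (0, 3) → P = 15
  (0, 1) → P = 5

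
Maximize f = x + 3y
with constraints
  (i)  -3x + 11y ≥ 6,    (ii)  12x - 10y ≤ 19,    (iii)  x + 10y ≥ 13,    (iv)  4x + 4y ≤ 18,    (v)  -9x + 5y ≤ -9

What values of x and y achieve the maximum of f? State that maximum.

x = 9/4, y = 9/4, maximum f = 9

Vertices and f = x + 3y:
  (269/102, 43/34) → f = 328/51
  (83/41, 45/41) → f = 218/41
  (32/11, 35/22) → f = 169/22
  (31/19, 108/95) → f = 479/95
  (9/4, 9/4) → f = 9

At the optimal vertex, 4x + 4y = 18 and -9x + 5y = -9.
Solving simultaneously gives x = 9/4, y = 9/4.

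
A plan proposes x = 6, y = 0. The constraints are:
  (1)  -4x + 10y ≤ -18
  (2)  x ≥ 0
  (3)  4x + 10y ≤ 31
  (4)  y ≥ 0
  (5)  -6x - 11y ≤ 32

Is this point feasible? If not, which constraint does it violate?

feasible

(1): -24 ≤ -18 ✓
(2): 6 ≥ 0 ✓
(3): 24 ≤ 31 ✓
(4): 0 ≥ 0 ✓
(5): -36 ≤ 32 ✓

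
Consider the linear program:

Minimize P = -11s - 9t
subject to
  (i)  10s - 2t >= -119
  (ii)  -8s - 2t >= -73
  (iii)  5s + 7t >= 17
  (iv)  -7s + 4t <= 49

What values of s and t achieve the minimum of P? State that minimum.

Extreme points and P = -11s - 9t:
  (477/46, -229/46) → P = -1593/23
  (97/23, 903/46) → P = -10261/46
  (-275/69, 364/69) → P = -251/69

The binding constraints are -8s - 2t = -73 and -7s + 4t = 49.
Solving simultaneously gives s = 97/23, t = 903/46.

s = 97/23, t = 903/46, minimum P = -10261/46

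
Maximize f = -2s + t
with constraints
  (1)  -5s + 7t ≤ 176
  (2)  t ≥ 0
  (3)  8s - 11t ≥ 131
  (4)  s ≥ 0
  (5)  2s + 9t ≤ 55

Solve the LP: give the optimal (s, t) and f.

s = 131/8, t = 0, maximum f = -131/4

Corner points and f = -2s + t:
  (131/8, 0) → f = -131/4
  (55/2, 0) → f = -55
  (892/47, 89/47) → f = -1695/47

The optimum lies where t = 0 and 8s - 11t = 131.
Solving simultaneously gives s = 131/8, t = 0.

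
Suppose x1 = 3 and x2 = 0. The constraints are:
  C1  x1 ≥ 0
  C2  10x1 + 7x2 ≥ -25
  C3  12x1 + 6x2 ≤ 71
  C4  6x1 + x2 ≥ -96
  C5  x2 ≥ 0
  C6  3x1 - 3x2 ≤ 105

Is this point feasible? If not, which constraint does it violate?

feasible

C1: 3 ≥ 0 ✓
C2: 30 ≥ -25 ✓
C3: 36 ≤ 71 ✓
C4: 18 ≥ -96 ✓
C5: 0 ≥ 0 ✓
C6: 9 ≤ 105 ✓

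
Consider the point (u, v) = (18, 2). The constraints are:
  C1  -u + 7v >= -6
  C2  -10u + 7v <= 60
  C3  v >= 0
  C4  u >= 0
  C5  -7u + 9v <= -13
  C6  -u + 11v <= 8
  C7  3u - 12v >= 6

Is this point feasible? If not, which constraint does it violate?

C1: -4 ≥ -6 ✓
C2: -166 ≤ 60 ✓
C3: 2 ≥ 0 ✓
C4: 18 ≥ 0 ✓
C5: -108 ≤ -13 ✓
C6: 4 ≤ 8 ✓
C7: 30 ≥ 6 ✓

feasible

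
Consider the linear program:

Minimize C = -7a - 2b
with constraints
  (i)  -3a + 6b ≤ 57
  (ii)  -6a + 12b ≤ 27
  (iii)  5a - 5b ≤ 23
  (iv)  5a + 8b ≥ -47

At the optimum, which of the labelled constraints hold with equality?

Feasible corners and C = -7a - 2b:
  (137/10, 91/10) → C = -1141/10
  (-65/9, -49/36) → C = 959/18
  (-51/65, -70/13) → C = 1057/65

The minimum is at (137/10, 91/10). Substituting into each constraint, equality holds for (ii) and (iii); the remaining constraints have slack.

(ii) and (iii)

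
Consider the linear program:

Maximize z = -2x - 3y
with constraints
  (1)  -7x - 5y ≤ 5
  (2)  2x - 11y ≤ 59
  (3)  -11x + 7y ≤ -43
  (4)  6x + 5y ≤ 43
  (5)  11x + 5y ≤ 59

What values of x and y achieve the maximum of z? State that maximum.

Corner points and z = -2x - 3y:
  (80/29, -141/29) → z = 263/29
  (45/26, -89/26) → z = 177/26
  (944/131, -531/131) → z = -295/131
  (157/33, 4/3) → z = -446/33

At the optimal vertex, -7x - 5y = 5 and 2x - 11y = 59.
Solving simultaneously gives x = 80/29, y = -141/29.

x = 80/29, y = -141/29, maximum z = 263/29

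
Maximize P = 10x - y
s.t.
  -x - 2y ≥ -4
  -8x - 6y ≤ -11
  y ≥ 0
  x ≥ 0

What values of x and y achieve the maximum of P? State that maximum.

Extreme points and P = 10x - y:
  (4, 0) → P = 40
  (0, 2) → P = -2
  (11/8, 0) → P = 55/4
  (0, 11/6) → P = -11/6

At the optimal vertex, -x - 2y = -4 and y = 0.
Solving simultaneously gives x = 4, y = 0.

x = 4, y = 0, maximum P = 40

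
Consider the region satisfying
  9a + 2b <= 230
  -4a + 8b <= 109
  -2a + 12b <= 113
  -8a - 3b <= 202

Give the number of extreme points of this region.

Pairwise boundary intersections that survive every other constraint:
  (181/8, 211/16)
  (1094/11, -3658/11)
  (-101/8, 117/16)
  (-1943/76, 16/19)

4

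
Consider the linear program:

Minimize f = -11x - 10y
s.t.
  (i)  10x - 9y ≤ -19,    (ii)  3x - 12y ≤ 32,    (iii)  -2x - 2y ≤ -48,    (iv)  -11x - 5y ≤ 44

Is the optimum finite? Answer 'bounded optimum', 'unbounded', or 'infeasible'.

From the feasible point (197/19, 259/19), moving in the direction (9, 10) keeps every constraint satisfied while f decreases without bound.

unbounded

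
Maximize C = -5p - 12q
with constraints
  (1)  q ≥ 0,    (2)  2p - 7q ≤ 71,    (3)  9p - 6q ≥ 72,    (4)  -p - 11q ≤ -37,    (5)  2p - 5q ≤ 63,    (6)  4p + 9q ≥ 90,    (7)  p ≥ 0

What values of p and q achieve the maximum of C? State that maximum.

p = 657/35, q = 58/35, maximum C = -3981/35

Extreme points and C = -5p - 12q:
  (396/35, 174/35) → C = -4068/35
  (878/27, 11/27) → C = -4522/27
  (657/35, 58/35) → C = -3981/35
The feasible region is unbounded (it extends along (2, 3), (5, 2)), but C strictly decreases along every unbounded feasible direction, so there is no improving ray and the maximum is attained at a vertex.

The optimum lies where -p - 11q = -37 and 4p + 9q = 90.
Solving simultaneously gives p = 657/35, q = 58/35.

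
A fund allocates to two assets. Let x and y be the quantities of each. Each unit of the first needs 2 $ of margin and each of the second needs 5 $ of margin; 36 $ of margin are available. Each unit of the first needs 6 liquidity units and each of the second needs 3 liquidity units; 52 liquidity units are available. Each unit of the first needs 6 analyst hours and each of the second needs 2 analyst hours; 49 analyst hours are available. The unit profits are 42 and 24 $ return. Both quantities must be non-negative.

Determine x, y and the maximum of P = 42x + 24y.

Corner points and P = 42x + 24y:
  (0, 0) → P = 0
  (0, 36/5) → P = 864/5
  (49/6, 0) → P = 343
  (19/3, 14/3) → P = 378
  (43/6, 3) → P = 373

x = 19/3, y = 14/3, maximum P = 378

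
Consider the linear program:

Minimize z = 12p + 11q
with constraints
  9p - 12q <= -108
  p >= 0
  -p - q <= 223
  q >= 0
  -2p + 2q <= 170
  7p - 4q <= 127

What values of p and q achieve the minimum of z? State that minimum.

p = 0, q = 9, minimum z = 99

Corner points and z = 12p + 11q:
  (0, 9) → z = 99
  (163/4, 633/16) → z = 14787/16
  (0, 85) → z = 935
  (467/3, 722/3) → z = 13546/3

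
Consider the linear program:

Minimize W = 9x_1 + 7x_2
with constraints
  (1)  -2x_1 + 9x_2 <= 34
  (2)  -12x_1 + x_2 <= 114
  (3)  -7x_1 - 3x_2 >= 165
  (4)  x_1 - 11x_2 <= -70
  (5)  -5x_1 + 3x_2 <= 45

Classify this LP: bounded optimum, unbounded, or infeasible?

infeasible

The boundaries -2x_1 + 9x_2 = 34 and x_1 - 11x_2 = -70 meet at (256/13, 106/13), but that point violates -7x_1 - 3x_2 ≥ 165. Every candidate vertex is excluded by some other constraint, so the feasible region is empty.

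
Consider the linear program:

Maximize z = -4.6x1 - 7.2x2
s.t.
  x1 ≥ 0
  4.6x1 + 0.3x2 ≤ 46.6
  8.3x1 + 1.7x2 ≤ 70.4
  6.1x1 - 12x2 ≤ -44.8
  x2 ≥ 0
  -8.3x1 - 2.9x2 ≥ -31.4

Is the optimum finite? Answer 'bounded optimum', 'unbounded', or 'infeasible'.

bounded optimum

Vertices and z = -4.6x1 - 7.2x2:
  (0, 56/15) → z = -26.88
  (0, 314/29) → z = -11304/145
  (24688/11729, 56338/11729) → z = -2595992/58645
The feasible region has finitely many vertices and no improving ray; the maximum is -26.88 at (0, 56/15).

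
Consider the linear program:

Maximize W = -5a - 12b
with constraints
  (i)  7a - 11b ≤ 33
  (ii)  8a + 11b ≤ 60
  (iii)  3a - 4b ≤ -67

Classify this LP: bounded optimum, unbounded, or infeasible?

From the feasible point (-869/5, -568/5), moving in the direction (-11, -7) keeps every constraint satisfied while W increases without bound.

unbounded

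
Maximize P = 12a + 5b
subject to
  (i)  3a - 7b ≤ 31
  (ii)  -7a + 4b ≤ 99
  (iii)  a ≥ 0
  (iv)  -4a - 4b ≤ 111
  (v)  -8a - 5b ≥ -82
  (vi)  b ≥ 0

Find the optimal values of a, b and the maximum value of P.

a = 41/4, b = 0, maximum P = 123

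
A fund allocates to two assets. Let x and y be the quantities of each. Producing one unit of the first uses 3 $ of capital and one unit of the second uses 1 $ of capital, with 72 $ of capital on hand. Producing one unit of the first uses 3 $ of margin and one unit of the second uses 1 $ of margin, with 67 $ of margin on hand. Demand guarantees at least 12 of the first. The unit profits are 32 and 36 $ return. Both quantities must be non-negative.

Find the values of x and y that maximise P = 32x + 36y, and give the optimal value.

x = 12, y = 31, maximum P = 1500

Extreme points and P = 32x + 36y:
  (67/3, 0) → P = 2144/3
  (12, 0) → P = 384
  (12, 31) → P = 1500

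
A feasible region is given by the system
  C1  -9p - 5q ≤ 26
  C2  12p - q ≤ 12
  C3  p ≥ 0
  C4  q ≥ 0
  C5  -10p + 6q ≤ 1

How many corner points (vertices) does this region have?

4

The feasible vertices (each the meet of two boundaries and inside every other half-plane) are:
  (1, 0)
  (73/62, 66/31)
  (0, 0)
  (0, 1/6)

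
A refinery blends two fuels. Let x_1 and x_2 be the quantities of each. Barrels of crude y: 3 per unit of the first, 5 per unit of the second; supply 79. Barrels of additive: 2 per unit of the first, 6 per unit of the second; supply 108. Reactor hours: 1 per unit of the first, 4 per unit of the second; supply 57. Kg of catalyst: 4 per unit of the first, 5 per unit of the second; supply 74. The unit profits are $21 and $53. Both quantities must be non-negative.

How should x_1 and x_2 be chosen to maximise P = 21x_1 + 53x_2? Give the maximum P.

Corner points and P = 21x_1 + 53x_2:
  (0, 0) → P = 0
  (0, 57/4) → P = 3021/4
  (37/2, 0) → P = 777/2
  (1, 14) → P = 763

At the optimal vertex, x_1 + 4x_2 = 57 and 4x_1 + 5x_2 = 74.
Solving simultaneously gives x_1 = 1, x_2 = 14.

x_1 = 1, x_2 = 14, maximum P = 763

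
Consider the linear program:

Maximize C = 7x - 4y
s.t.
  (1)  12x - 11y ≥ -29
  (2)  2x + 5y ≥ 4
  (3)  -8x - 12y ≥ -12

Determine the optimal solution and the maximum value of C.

x = 3/4, y = 1/2, maximum C = 13/4

Feasible corners and C = 7x - 4y:
  (-101/82, 53/41) → C = -1131/82
  (-27/29, 47/29) → C = -13
  (3/4, 1/2) → C = 13/4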